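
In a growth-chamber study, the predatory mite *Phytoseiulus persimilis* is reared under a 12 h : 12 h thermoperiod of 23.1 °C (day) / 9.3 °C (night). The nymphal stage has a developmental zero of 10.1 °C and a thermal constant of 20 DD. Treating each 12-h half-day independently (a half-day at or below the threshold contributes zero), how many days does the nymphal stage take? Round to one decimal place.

3.1 days

Day half: max(0, 23.1 − 10.1) × 0.5 = 13.0 × 0.5 = 6.50 DD.
Night half: max(0, 9.3 − 10.1) × 0.5 = 0.0 × 0.5 = 0.00 DD.
Per 24 h: 6.50 DD/day.
Duration = 20 / 6.50 = 3.077 ≈ 3.1 days.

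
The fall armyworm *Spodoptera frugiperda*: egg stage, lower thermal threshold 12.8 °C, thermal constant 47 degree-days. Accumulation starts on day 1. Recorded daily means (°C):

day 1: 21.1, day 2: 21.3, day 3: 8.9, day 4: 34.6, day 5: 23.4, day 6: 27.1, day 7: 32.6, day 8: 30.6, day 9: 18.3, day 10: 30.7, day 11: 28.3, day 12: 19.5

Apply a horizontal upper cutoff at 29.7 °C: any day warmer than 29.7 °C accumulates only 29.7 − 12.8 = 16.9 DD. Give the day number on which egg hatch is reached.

Daily DD above 12.8 °C (capped at 16.9): 8.3, 8.5, 0.0, 16.9, 10.6, 14.3, 16.9, 16.9, 5.5, 16.9, 15.5, 6.7.
Cumulative: 8.3, 16.8, 16.8, 33.7, 44.3, 58.6, 75.5, 92.4, 97.9, 114.8, 130.3, 137.0.
The total first reaches 47 DD on day 6.

day 6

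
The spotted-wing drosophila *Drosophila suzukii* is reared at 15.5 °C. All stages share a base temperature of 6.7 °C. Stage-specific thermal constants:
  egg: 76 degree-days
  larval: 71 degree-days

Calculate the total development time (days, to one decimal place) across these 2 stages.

Daily accumulation at 15.5 °C = 15.5 − 6.7 = 8.8 DD/day.
Total K = 76 + 71 = 147 DD.
Total duration = 147 / 8.8 = 16.705 ≈ 16.7 days.

16.7 days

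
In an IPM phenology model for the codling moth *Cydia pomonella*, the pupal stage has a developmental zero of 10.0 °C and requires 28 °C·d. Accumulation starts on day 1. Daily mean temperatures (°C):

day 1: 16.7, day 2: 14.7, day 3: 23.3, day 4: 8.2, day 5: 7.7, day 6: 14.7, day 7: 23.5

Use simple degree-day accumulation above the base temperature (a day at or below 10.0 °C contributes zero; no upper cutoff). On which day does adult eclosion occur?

day 6

Daily DD above 10.0 °C: 6.7, 4.7, 13.3, 0.0, 0.0, 4.7, 13.5.
Cumulative: 6.7, 11.4, 24.7, 24.7, 24.7, 29.4, 42.9.
The total first reaches 28 DD on day 6.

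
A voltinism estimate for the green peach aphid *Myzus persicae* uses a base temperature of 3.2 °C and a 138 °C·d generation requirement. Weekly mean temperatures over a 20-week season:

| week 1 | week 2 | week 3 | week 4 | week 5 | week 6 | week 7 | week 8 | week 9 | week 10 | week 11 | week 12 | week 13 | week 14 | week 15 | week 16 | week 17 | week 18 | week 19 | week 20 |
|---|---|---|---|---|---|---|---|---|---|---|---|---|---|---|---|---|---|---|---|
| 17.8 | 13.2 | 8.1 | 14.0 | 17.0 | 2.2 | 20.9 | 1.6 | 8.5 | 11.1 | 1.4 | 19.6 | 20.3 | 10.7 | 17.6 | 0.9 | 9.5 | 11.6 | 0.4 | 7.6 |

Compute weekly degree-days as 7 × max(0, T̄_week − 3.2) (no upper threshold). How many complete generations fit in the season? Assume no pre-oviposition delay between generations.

Weekly DD (7 × max(0, T̄ − 3.2)): 102.2, 70.0, 34.3, 75.6, 96.6, 0.0, 123.9, 0.0, 37.1, 55.3, 0.0, 114.8, 119.7, 52.5, 100.8, 0.0, 44.1, 58.8, 0.0, 30.8.
Season total = 1116.5 DD.
Complete generations = ⌊1116.5 / 138⌋ = 8.

8 generations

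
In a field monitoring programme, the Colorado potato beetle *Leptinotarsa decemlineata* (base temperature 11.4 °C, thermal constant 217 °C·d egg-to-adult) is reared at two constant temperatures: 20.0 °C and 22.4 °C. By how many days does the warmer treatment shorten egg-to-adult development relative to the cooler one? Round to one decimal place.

At 20.0 °C: 217 / (20.0 − 11.4) = 217 / 8.6 = 25.233 d.
At 22.4 °C: 217 / (22.4 − 11.4) = 217 / 11.0 = 19.727 d.
Difference = |25.233 − 19.727| = 5.505 ≈ 5.5 days.

5.5 days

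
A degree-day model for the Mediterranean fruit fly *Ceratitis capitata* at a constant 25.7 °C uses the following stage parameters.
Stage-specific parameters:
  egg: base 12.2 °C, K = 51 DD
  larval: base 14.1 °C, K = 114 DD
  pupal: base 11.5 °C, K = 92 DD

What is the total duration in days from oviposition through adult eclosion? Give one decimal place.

20.1 days

egg: 51 / (25.7 − 12.2) = 51 / 13.5 = 3.778 d.
larval: 114 / (25.7 − 14.1) = 114 / 11.6 = 9.828 d.
pupal: 92 / (25.7 − 11.5) = 92 / 14.2 = 6.479 d.
Sum = 20.084 ≈ 20.1 days.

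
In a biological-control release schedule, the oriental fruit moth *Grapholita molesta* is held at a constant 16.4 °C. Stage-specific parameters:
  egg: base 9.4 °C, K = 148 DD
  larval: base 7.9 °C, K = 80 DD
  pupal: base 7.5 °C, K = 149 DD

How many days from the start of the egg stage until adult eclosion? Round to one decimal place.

egg: 148 / (16.4 − 9.4) = 148 / 7.0 = 21.143 d.
larval: 80 / (16.4 − 7.9) = 80 / 8.5 = 9.412 d.
pupal: 149 / (16.4 − 7.5) = 149 / 8.9 = 16.742 d.
Sum = 47.296 ≈ 47.3 days.

47.3 days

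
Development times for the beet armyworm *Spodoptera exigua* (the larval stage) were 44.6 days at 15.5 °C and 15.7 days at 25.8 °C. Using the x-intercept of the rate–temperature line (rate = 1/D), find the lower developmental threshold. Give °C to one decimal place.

Equal thermal constants: D₁(T₁ − T_b) = D₂(T₂ − T_b).
44.6·(15.5 − T_b) = 15.7·(25.8 − T_b)
T_b = (44.6·15.5 − 15.7·25.8) / (44.6 − 15.7) = 286.24 / 28.9 = 9.904 °C ≈ 9.9 °C.

9.9 °C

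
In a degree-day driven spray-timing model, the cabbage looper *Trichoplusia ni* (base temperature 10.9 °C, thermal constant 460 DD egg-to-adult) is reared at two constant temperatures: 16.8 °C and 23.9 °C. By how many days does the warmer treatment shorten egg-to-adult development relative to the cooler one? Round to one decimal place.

42.6 days

At 16.8 °C: 460 / (16.8 − 10.9) = 460 / 5.9 = 77.966 d.
At 23.9 °C: 460 / (23.9 − 10.9) = 460 / 13.0 = 35.385 d.
Difference = |77.966 − 35.385| = 42.581 ≈ 42.6 days.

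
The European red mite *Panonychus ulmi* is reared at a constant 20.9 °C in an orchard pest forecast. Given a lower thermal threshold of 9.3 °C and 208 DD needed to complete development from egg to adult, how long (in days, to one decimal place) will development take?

Daily accumulation = 20.9 − 9.3 = 11.6 DD/day.
Duration = 208 / 11.6 = 17.931 ≈ 17.9 days.

17.9 days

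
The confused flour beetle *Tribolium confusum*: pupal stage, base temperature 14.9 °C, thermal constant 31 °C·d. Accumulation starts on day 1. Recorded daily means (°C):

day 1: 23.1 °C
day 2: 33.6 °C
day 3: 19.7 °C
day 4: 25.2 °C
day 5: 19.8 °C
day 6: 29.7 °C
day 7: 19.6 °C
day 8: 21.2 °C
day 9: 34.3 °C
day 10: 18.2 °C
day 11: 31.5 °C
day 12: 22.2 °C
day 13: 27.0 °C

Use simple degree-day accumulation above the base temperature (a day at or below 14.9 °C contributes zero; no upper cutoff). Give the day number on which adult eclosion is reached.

day 3

Daily DD above 14.9 °C: 8.2, 18.7, 4.8, 10.3, 4.9, 14.8, 4.7, 6.3, 19.4, 3.3, 16.6, 7.3, 12.1.
Cumulative: 8.2, 26.9, 31.7, 42.0, 46.9, 61.7, 66.4, 72.7, 92.1, 95.4, 112.0, 119.3, 131.4.
The total first reaches 31 DD on day 3.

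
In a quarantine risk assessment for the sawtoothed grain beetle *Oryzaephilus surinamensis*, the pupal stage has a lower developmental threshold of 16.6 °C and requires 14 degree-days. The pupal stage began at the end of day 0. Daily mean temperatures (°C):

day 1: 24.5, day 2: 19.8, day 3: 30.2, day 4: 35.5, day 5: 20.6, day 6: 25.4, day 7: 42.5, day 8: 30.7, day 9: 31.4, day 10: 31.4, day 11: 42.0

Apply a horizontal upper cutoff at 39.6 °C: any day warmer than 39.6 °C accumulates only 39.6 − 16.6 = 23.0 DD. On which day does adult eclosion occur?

Daily DD above 16.6 °C (capped at 23.0): 7.9, 3.2, 13.6, 18.9, 4.0, 8.8, 23.0, 14.1, 14.8, 14.8, 23.0.
Cumulative: 7.9, 11.1, 24.7, 43.6, 47.6, 56.4, 79.4, 93.5, 108.3, 123.1, 146.1.
The total first reaches 14 DD on day 3.

day 3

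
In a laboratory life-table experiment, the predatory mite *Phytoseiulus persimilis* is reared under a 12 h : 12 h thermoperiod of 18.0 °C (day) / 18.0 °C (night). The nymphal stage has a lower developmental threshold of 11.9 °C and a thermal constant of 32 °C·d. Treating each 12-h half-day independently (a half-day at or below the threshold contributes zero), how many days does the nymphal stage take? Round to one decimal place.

Day half: max(0, 18.0 − 11.9) × 0.5 = 6.1 × 0.5 = 3.05 DD.
Night half: max(0, 18.0 − 11.9) × 0.5 = 6.1 × 0.5 = 3.05 DD.
Per 24 h: 6.10 DD/day.
Duration = 32 / 6.10 = 5.246 ≈ 5.2 days.

5.2 days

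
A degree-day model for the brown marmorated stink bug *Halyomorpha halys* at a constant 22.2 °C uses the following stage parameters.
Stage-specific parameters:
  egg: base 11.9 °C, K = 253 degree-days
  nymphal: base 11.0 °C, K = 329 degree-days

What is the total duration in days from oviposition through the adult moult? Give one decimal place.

53.9 days

egg: 253 / (22.2 − 11.9) = 253 / 10.3 = 24.563 d.
nymphal: 329 / (22.2 − 11.0) = 329 / 11.2 = 29.375 d.
Sum = 53.938 ≈ 53.9 days.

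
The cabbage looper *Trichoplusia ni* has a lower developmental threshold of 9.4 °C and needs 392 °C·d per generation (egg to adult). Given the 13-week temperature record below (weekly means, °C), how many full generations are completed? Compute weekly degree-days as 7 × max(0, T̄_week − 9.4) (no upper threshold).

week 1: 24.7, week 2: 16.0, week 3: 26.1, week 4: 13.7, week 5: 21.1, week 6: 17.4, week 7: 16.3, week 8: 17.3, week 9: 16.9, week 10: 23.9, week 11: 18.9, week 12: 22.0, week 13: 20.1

Weekly DD (7 × max(0, T̄ − 9.4)): 107.1, 46.2, 116.9, 30.1, 81.9, 56.0, 48.3, 55.3, 52.5, 101.5, 66.5, 88.2, 74.9.
Season total = 925.4 DD.
Complete generations = ⌊925.4 / 392⌋ = 2.

2 generations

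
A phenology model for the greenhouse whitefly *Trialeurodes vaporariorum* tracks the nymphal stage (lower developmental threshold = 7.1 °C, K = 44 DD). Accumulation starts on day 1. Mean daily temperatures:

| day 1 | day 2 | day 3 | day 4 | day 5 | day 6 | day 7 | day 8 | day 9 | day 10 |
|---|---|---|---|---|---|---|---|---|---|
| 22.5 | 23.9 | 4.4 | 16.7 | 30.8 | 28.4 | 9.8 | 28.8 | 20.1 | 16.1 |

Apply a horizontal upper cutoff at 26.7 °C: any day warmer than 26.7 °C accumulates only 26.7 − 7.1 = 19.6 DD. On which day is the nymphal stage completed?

day 5

Daily DD above 7.1 °C (capped at 19.6): 15.4, 16.8, 0.0, 9.6, 19.6, 19.6, 2.7, 19.6, 13.0, 9.0.
Cumulative: 15.4, 32.2, 32.2, 41.8, 61.4, 81.0, 83.7, 103.3, 116.3, 125.3.
The total first reaches 44 DD on day 5.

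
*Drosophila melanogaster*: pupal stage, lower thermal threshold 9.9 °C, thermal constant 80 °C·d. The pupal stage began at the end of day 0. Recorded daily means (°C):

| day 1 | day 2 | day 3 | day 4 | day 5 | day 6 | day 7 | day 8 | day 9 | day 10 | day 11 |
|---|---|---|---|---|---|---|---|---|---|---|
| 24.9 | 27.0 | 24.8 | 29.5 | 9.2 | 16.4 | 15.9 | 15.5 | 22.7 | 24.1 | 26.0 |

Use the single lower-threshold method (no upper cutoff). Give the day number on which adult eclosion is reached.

Daily DD above 9.9 °C: 15.0, 17.1, 14.9, 19.6, 0.0, 6.5, 6.0, 5.6, 12.8, 14.2, 16.1.
Cumulative: 15.0, 32.1, 47.0, 66.6, 66.6, 73.1, 79.1, 84.7, 97.5, 111.7, 127.8.
The total first reaches 80 DD on day 8.

day 8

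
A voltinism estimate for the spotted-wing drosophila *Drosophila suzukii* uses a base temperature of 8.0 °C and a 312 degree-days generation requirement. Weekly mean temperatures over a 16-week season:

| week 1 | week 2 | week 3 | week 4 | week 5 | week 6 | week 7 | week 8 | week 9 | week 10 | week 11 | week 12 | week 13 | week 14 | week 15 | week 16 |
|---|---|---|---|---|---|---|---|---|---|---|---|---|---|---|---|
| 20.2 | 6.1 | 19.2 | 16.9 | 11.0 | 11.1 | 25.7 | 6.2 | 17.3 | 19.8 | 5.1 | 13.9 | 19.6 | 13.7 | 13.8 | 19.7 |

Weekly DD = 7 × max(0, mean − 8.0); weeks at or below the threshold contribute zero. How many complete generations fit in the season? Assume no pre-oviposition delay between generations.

2 generations

Weekly DD (7 × max(0, T̄ − 8.0)): 85.4, 0.0, 78.4, 62.3, 21.0, 21.7, 123.9, 0.0, 65.1, 82.6, 0.0, 41.3, 81.2, 39.9, 40.6, 81.9.
Season total = 825.3 DD.
Complete generations = ⌊825.3 / 312⌋ = 2.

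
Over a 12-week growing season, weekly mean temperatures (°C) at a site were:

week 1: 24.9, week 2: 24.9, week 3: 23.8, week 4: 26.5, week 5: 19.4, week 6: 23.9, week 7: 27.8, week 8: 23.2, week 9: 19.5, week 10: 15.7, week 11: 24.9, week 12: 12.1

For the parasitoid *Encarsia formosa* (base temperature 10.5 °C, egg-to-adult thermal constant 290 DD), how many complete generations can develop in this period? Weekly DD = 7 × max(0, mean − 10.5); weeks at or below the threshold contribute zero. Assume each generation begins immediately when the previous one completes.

3 generations

Weekly DD (7 × max(0, T̄ − 10.5)): 100.8, 100.8, 93.1, 112.0, 62.3, 93.8, 121.1, 88.9, 63.0, 36.4, 100.8, 11.2.
Season total = 984.2 DD.
Complete generations = ⌊984.2 / 290⌋ = 3.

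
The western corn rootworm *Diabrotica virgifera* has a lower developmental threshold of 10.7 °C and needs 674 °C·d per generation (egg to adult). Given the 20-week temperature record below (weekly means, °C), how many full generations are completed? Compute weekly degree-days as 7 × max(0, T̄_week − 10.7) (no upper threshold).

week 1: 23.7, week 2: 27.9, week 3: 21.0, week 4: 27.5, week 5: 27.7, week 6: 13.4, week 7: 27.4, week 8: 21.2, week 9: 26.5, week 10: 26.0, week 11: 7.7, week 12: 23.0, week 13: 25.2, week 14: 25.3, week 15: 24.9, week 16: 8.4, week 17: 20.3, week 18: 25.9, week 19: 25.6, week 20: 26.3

Weekly DD (7 × max(0, T̄ − 10.7)): 91.0, 120.4, 72.1, 117.6, 119.0, 18.9, 116.9, 73.5, 110.6, 107.1, 0.0, 86.1, 101.5, 102.2, 99.4, 0.0, 67.2, 106.4, 104.3, 109.2.
Season total = 1723.4 DD.
Complete generations = ⌊1723.4 / 674⌋ = 2.

2 generations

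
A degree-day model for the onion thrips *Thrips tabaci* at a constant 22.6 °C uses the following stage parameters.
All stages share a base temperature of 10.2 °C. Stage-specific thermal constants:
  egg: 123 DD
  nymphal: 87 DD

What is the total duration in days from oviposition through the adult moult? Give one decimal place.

16.9 days

Daily accumulation at 22.6 °C = 22.6 − 10.2 = 12.4 DD/day.
Total K = 123 + 87 = 210 DD.
Total duration = 210 / 12.4 = 16.935 ≈ 16.9 days.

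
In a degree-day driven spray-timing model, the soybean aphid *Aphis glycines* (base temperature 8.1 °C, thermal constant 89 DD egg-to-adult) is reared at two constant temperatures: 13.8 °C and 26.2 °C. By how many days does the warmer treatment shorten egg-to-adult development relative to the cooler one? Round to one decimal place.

10.7 days

At 13.8 °C: 89 / (13.8 − 8.1) = 89 / 5.7 = 15.614 d.
At 26.2 °C: 89 / (26.2 − 8.1) = 89 / 18.1 = 4.917 d.
Difference = |15.614 − 4.917| = 10.697 ≈ 10.7 days.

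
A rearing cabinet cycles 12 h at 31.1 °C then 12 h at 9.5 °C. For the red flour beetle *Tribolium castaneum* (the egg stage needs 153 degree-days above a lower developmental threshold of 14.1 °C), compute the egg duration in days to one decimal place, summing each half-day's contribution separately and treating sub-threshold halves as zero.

Day half: max(0, 31.1 − 14.1) × 0.5 = 17.0 × 0.5 = 8.50 DD.
Night half: max(0, 9.5 − 14.1) × 0.5 = 0.0 × 0.5 = 0.00 DD.
Per 24 h: 8.50 DD/day.
Duration = 153 / 8.50 = 18.000 ≈ 18.0 days.

18.0 days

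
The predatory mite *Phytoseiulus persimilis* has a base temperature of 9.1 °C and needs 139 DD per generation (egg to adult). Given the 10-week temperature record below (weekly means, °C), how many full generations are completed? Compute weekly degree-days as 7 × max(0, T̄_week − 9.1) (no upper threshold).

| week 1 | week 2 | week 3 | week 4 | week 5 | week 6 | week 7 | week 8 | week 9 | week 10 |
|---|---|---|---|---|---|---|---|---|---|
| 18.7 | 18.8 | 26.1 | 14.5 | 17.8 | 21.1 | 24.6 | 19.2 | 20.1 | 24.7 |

5 generations

Weekly DD (7 × max(0, T̄ − 9.1)): 67.2, 67.9, 119.0, 37.8, 60.9, 84.0, 108.5, 70.7, 77.0, 109.2.
Season total = 802.2 DD.
Complete generations = ⌊802.2 / 139⌋ = 5.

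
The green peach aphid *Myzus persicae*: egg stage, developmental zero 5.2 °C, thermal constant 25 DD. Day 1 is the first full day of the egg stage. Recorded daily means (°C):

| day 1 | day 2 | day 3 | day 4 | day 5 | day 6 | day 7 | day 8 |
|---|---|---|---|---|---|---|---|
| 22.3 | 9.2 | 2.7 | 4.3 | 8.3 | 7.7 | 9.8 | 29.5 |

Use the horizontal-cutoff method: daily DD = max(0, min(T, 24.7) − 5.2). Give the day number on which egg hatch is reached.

Daily DD above 5.2 °C (capped at 19.5): 17.1, 4.0, 0.0, 0.0, 3.1, 2.5, 4.6, 19.5.
Cumulative: 17.1, 21.1, 21.1, 21.1, 24.2, 26.7, 31.3, 50.8.
The total first reaches 25 DD on day 6.

day 6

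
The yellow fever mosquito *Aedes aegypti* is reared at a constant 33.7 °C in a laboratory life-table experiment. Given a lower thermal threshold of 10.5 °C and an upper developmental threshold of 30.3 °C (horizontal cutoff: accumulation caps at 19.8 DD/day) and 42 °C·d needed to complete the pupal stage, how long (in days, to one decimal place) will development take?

Temperature 33.7 °C exceeds the upper threshold, so daily accumulation caps at 30.3 − 10.5 = 19.8 DD/day.
Duration = 42 / 19.8 = 2.121 ≈ 2.1 days.

2.1 days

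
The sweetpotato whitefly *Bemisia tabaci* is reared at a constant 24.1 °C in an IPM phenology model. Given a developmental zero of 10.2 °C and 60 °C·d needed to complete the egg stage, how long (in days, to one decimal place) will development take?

Daily accumulation = 24.1 − 10.2 = 13.9 DD/day.
Duration = 60 / 13.9 = 4.317 ≈ 4.3 days.

4.3 days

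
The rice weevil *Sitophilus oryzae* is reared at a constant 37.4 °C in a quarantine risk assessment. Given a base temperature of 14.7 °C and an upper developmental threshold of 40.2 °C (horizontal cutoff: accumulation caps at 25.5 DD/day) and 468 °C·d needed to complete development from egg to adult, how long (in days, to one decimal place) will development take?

20.6 days

Daily accumulation = 37.4 − 14.7 = 22.7 DD/day.
Duration = 468 / 22.7 = 20.617 ≈ 20.6 days.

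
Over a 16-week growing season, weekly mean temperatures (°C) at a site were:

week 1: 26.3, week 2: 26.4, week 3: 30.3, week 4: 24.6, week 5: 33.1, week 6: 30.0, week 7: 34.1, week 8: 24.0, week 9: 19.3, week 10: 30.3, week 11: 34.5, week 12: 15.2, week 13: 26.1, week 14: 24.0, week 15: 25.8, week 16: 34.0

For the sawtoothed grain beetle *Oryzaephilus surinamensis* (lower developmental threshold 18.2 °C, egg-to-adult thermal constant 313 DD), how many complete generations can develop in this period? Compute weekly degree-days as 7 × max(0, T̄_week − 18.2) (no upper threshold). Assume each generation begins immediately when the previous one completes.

3 generations

Weekly DD (7 × max(0, T̄ − 18.2)): 56.7, 57.4, 84.7, 44.8, 104.3, 82.6, 111.3, 40.6, 7.7, 84.7, 114.1, 0.0, 55.3, 40.6, 53.2, 110.6.
Season total = 1048.6 DD.
Complete generations = ⌊1048.6 / 313⌋ = 3.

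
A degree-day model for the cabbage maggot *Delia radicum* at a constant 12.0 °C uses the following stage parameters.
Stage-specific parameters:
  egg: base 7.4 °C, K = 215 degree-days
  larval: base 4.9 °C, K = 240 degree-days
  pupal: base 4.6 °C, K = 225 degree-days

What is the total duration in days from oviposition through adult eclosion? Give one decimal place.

egg: 215 / (12.0 − 7.4) = 215 / 4.6 = 46.739 d.
larval: 240 / (12.0 − 4.9) = 240 / 7.1 = 33.803 d.
pupal: 225 / (12.0 − 4.6) = 225 / 7.4 = 30.405 d.
Sum = 110.947 ≈ 110.9 days.

110.9 days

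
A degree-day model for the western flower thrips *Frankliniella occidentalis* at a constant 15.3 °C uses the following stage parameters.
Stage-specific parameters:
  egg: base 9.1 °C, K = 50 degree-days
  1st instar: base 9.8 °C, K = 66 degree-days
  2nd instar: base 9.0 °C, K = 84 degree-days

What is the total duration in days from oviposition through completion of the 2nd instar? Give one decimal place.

egg: 50 / (15.3 − 9.1) = 50 / 6.2 = 8.065 d.
1st instar: 66 / (15.3 − 9.8) = 66 / 5.5 = 12.000 d.
2nd instar: 84 / (15.3 − 9.0) = 84 / 6.3 = 13.333 d.
Sum = 33.398 ≈ 33.4 days.

33.4 days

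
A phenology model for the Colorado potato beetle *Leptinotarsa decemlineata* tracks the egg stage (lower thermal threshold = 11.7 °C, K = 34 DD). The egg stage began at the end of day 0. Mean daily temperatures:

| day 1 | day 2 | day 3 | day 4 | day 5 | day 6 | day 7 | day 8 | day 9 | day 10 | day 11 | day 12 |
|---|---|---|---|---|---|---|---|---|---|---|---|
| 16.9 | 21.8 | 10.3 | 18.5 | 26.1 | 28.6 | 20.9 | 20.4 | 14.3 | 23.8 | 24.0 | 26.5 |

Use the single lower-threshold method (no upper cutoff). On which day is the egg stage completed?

Daily DD above 11.7 °C: 5.2, 10.1, 0.0, 6.8, 14.4, 16.9, 9.2, 8.7, 2.6, 12.1, 12.3, 14.8.
Cumulative: 5.2, 15.3, 15.3, 22.1, 36.5, 53.4, 62.6, 71.3, 73.9, 86.0, 98.3, 113.1.
The total first reaches 34 DD on day 5.

day 5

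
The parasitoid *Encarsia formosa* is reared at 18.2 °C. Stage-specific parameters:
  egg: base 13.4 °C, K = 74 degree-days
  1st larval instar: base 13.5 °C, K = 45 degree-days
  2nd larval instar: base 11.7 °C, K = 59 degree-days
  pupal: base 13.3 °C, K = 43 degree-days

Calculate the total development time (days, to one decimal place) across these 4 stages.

42.8 days

egg: 74 / (18.2 − 13.4) = 74 / 4.8 = 15.417 d.
1st larval instar: 45 / (18.2 − 13.5) = 45 / 4.7 = 9.574 d.
2nd larval instar: 59 / (18.2 − 11.7) = 59 / 6.5 = 9.077 d.
pupal: 43 / (18.2 − 13.3) = 43 / 4.9 = 8.776 d.
Sum = 42.844 ≈ 42.8 days.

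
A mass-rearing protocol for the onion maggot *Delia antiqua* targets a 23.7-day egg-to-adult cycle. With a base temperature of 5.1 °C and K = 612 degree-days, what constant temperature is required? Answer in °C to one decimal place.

Required daily accumulation = 612 / 23.7 = 25.823 DD/day.
T = T_base + 25.823 = 5.1 + 25.823 = 30.923 ≈ 30.9 °C.

30.9 °C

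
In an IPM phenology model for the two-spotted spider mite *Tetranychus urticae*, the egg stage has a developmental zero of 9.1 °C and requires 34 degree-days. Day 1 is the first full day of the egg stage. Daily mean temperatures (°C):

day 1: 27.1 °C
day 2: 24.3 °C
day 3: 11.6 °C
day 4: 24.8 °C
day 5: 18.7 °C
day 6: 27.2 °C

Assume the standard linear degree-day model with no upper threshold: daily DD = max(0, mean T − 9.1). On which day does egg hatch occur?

Daily DD above 9.1 °C: 18.0, 15.2, 2.5, 15.7, 9.6, 18.1.
Cumulative: 18.0, 33.2, 35.7, 51.4, 61.0, 79.1.
The total first reaches 34 DD on day 3.

day 3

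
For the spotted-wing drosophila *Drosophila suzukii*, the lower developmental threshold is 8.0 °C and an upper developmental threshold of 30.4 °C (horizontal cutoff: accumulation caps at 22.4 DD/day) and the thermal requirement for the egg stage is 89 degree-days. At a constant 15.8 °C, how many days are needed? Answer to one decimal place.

Daily accumulation = 15.8 − 8.0 = 7.8 DD/day.
Duration = 89 / 7.8 = 11.410 ≈ 11.4 days.

11.4 days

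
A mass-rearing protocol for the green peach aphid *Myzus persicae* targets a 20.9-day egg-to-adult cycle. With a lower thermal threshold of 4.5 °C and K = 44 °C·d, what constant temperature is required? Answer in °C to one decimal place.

Required daily accumulation = 44 / 20.9 = 2.105 DD/day.
T = T_base + 2.105 = 4.5 + 2.105 = 6.605 ≈ 6.6 °C.

6.6 °C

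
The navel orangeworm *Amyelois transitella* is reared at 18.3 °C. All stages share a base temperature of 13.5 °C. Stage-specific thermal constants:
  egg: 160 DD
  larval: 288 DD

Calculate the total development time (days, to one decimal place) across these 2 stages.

Daily accumulation at 18.3 °C = 18.3 − 13.5 = 4.8 DD/day.
Total K = 160 + 288 = 448 DD.
Total duration = 448 / 4.8 = 93.333 ≈ 93.3 days.

93.3 days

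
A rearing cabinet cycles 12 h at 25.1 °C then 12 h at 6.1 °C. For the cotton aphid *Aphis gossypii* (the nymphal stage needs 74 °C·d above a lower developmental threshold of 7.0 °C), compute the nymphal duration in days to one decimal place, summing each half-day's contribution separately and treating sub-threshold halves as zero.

Day half: max(0, 25.1 − 7.0) × 0.5 = 18.1 × 0.5 = 9.05 DD.
Night half: max(0, 6.1 − 7.0) × 0.5 = 0.0 × 0.5 = 0.00 DD.
Per 24 h: 9.05 DD/day.
Duration = 74 / 9.05 = 8.177 ≈ 8.2 days.

8.2 days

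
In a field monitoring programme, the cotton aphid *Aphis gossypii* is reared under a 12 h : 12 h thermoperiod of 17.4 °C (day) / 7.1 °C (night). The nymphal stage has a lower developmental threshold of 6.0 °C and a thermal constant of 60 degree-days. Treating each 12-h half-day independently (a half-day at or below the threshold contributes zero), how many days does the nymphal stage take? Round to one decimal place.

9.6 days

Day half: max(0, 17.4 − 6.0) × 0.5 = 11.4 × 0.5 = 5.70 DD.
Night half: max(0, 7.1 − 6.0) × 0.5 = 1.1 × 0.5 = 0.55 DD.
Per 24 h: 6.25 DD/day.
Duration = 60 / 6.25 = 9.600 ≈ 9.6 days.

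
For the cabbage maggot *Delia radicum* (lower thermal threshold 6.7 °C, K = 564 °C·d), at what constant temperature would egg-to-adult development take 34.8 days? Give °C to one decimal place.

22.9 °C

Required daily accumulation = 564 / 34.8 = 16.207 DD/day.
T = T_base + 16.207 = 6.7 + 16.207 = 22.907 ≈ 22.9 °C.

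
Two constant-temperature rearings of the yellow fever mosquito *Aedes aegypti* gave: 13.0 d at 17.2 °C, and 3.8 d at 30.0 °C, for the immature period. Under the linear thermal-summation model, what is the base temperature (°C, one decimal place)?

Under the model K = D·(T − T_b), so D₁·(T₁ − T_b) = D₂·(T₂ − T_b).
13.0·(17.2 − T_b) = 3.8·(30.0 − T_b)
T_b = (13.0·17.2 − 3.8·30.0) / (13.0 − 3.8) = 109.60 / 9.2 = 11.913 °C ≈ 11.9 °C.

11.9 °C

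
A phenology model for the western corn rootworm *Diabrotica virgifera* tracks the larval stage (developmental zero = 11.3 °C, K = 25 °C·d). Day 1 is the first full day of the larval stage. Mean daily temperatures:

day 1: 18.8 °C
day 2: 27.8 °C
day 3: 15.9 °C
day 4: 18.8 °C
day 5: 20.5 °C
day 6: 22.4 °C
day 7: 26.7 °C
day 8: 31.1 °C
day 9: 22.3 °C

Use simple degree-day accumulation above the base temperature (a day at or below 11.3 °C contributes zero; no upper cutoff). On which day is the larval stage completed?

day 3

Daily DD above 11.3 °C: 7.5, 16.5, 4.6, 7.5, 9.2, 11.1, 15.4, 19.8, 11.0.
Cumulative: 7.5, 24.0, 28.6, 36.1, 45.3, 56.4, 71.8, 91.6, 102.6.
The total first reaches 25 DD on day 3.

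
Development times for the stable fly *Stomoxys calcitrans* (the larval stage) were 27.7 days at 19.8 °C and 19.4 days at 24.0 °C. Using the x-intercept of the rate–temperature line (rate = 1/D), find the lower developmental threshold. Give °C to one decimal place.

Linear rate model ⇒ the product D·(T − T_b) is constant across temperatures.
27.7·(19.8 − T_b) = 19.4·(24.0 − T_b)
T_b = (27.7·19.8 − 19.4·24.0) / (27.7 − 19.4) = 82.86 / 8.3 = 9.983 °C ≈ 10.0 °C.

10.0 °C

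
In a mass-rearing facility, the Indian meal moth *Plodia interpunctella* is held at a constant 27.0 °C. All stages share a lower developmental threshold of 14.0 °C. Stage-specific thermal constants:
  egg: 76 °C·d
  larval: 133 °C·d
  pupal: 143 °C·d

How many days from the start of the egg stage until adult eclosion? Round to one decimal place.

27.1 days

Daily accumulation at 27.0 °C = 27.0 − 14.0 = 13.0 DD/day.
Total K = 76 + 133 + 143 = 352 DD.
Total duration = 352 / 13.0 = 27.077 ≈ 27.1 days.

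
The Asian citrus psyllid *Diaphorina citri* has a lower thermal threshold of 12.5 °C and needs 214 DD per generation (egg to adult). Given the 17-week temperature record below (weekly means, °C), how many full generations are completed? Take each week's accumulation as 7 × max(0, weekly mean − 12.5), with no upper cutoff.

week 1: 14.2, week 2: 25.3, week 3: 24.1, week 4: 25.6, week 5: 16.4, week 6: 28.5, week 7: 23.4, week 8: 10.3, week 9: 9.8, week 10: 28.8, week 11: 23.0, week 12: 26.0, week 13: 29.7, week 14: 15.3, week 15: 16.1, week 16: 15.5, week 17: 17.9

4 generations

Weekly DD (7 × max(0, T̄ − 12.5)): 11.9, 89.6, 81.2, 91.7, 27.3, 112.0, 76.3, 0.0, 0.0, 114.1, 73.5, 94.5, 120.4, 19.6, 25.2, 21.0, 37.8.
Season total = 996.1 DD.
Complete generations = ⌊996.1 / 214⌋ = 4.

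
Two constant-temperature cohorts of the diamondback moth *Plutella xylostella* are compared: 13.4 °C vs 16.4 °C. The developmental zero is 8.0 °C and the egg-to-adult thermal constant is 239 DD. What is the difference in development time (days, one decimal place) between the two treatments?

15.8 days

At 13.4 °C: 239 / (13.4 − 8.0) = 239 / 5.4 = 44.259 d.
At 16.4 °C: 239 / (16.4 − 8.0) = 239 / 8.4 = 28.452 d.
Difference = |44.259 − 28.452| = 15.807 ≈ 15.8 days.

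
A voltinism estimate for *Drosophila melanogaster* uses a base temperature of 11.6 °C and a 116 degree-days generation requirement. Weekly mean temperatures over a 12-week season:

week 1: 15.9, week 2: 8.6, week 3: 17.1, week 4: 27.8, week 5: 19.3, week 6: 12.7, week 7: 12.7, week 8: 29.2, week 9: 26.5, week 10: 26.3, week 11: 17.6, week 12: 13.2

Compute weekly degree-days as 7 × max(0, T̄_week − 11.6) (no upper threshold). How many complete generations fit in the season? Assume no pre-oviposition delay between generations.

5 generations

Weekly DD (7 × max(0, T̄ − 11.6)): 30.1, 0.0, 38.5, 113.4, 53.9, 7.7, 7.7, 123.2, 104.3, 102.9, 42.0, 11.2.
Season total = 634.9 DD.
Complete generations = ⌊634.9 / 116⌋ = 5.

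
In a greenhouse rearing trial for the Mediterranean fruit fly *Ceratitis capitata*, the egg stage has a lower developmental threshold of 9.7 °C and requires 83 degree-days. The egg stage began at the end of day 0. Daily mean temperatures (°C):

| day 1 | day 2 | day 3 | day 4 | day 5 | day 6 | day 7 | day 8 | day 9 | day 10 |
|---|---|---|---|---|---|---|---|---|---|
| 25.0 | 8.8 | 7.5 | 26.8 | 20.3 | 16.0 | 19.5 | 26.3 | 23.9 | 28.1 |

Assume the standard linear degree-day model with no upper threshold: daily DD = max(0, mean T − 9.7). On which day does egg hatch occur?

day 9

Daily DD above 9.7 °C: 15.3, 0.0, 0.0, 17.1, 10.6, 6.3, 9.8, 16.6, 14.2, 18.4.
Cumulative: 15.3, 15.3, 15.3, 32.4, 43.0, 49.3, 59.1, 75.7, 89.9, 108.3.
The total first reaches 83 DD on day 9.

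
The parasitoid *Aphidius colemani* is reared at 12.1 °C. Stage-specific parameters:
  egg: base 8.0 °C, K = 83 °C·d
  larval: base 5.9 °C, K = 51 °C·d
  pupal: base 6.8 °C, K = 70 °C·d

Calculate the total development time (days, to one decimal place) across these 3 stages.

41.7 days

egg: 83 / (12.1 − 8.0) = 83 / 4.1 = 20.244 d.
larval: 51 / (12.1 − 5.9) = 51 / 6.2 = 8.226 d.
pupal: 70 / (12.1 − 6.8) = 70 / 5.3 = 13.208 d.
Sum = 41.677 ≈ 41.7 days.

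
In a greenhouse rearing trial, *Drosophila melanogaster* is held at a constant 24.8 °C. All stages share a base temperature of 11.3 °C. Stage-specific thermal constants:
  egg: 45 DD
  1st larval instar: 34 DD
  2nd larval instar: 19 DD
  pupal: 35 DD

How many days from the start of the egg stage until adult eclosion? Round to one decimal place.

9.9 days

Daily accumulation at 24.8 °C = 24.8 − 11.3 = 13.5 DD/day.
Total K = 45 + 34 + 19 + 35 = 133 DD.
Total duration = 133 / 13.5 = 9.852 ≈ 9.9 days.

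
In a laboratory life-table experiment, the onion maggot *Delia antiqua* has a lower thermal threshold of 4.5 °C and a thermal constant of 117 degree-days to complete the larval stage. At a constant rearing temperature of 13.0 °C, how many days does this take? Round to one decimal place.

Daily accumulation = 13.0 − 4.5 = 8.5 DD/day.
Duration = 117 / 8.5 = 13.765 ≈ 13.8 days.

13.8 days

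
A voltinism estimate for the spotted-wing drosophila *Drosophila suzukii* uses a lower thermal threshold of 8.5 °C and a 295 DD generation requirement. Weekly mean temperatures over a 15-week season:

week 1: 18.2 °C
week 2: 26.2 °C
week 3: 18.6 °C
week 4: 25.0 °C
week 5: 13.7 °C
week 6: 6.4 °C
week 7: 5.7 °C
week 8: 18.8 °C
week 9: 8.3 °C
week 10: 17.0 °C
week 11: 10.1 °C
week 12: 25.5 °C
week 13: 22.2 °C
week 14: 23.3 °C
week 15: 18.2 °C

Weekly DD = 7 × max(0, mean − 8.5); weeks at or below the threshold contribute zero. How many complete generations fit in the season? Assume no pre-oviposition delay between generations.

Weekly DD (7 × max(0, T̄ − 8.5)): 67.9, 123.9, 70.7, 115.5, 36.4, 0.0, 0.0, 72.1, 0.0, 59.5, 11.2, 119.0, 95.9, 103.6, 67.9.
Season total = 943.6 DD.
Complete generations = ⌊943.6 / 295⌋ = 3.

3 generations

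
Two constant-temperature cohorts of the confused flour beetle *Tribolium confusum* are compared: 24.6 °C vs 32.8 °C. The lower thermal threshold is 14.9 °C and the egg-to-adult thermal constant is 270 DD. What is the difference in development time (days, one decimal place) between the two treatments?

At 24.6 °C: 270 / (24.6 − 14.9) = 270 / 9.7 = 27.835 d.
At 32.8 °C: 270 / (32.8 − 14.9) = 270 / 17.9 = 15.084 d.
Difference = |27.835 − 15.084| = 12.751 ≈ 12.8 days.

12.8 days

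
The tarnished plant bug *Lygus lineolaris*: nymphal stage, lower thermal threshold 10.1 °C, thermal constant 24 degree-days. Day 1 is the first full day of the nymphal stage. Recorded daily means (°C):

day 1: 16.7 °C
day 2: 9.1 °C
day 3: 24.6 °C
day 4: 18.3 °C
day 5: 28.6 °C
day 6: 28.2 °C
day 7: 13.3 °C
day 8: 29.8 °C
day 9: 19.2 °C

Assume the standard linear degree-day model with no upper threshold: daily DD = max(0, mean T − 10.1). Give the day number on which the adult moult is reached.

day 4

Daily DD above 10.1 °C: 6.6, 0.0, 14.5, 8.2, 18.5, 18.1, 3.2, 19.7, 9.1.
Cumulative: 6.6, 6.6, 21.1, 29.3, 47.8, 65.9, 69.1, 88.8, 97.9.
The total first reaches 24 DD on day 4.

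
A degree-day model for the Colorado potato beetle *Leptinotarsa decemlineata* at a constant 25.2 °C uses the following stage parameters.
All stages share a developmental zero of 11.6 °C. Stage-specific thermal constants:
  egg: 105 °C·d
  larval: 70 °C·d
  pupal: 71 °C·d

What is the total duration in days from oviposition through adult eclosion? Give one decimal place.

Daily accumulation at 25.2 °C = 25.2 − 11.6 = 13.6 DD/day.
Total K = 105 + 70 + 71 = 246 DD.
Total duration = 246 / 13.6 = 18.088 ≈ 18.1 days.

18.1 days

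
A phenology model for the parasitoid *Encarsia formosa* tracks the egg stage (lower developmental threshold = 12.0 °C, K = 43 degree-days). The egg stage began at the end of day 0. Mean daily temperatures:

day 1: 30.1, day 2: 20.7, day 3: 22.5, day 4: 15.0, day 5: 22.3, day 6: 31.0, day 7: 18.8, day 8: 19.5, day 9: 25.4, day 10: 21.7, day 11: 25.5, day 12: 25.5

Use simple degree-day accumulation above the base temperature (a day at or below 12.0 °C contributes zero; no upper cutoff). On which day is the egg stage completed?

day 5

Daily DD above 12.0 °C: 18.1, 8.7, 10.5, 3.0, 10.3, 19.0, 6.8, 7.5, 13.4, 9.7, 13.5, 13.5.
Cumulative: 18.1, 26.8, 37.3, 40.3, 50.6, 69.6, 76.4, 83.9, 97.3, 107.0, 120.5, 134.0.
The total first reaches 43 DD on day 5.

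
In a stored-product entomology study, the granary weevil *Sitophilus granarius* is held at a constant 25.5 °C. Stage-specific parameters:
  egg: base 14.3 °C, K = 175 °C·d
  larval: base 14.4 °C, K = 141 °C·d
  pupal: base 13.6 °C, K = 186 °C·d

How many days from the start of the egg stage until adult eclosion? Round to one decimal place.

44.0 days

egg: 175 / (25.5 − 14.3) = 175 / 11.2 = 15.625 d.
larval: 141 / (25.5 − 14.4) = 141 / 11.1 = 12.703 d.
pupal: 186 / (25.5 − 13.6) = 186 / 11.9 = 15.630 d.
Sum = 43.958 ≈ 44.0 days.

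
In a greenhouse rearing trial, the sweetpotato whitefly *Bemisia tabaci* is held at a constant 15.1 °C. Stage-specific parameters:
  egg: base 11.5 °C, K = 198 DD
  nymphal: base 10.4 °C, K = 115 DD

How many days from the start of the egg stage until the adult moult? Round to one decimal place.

79.5 days

egg: 198 / (15.1 − 11.5) = 198 / 3.6 = 55.000 d.
nymphal: 115 / (15.1 − 10.4) = 115 / 4.7 = 24.468 d.
Sum = 79.468 ≈ 79.5 days.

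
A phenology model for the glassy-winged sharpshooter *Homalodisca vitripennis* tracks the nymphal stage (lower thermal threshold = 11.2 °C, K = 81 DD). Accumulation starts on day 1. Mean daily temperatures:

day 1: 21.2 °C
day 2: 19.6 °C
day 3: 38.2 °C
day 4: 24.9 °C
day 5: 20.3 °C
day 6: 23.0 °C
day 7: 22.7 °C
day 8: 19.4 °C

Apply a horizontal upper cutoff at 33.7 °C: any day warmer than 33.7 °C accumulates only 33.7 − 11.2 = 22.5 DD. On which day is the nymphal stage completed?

day 7

Daily DD above 11.2 °C (capped at 22.5): 10.0, 8.4, 22.5, 13.7, 9.1, 11.8, 11.5, 8.2.
Cumulative: 10.0, 18.4, 40.9, 54.6, 63.7, 75.5, 87.0, 95.2.
The total first reaches 81 DD on day 7.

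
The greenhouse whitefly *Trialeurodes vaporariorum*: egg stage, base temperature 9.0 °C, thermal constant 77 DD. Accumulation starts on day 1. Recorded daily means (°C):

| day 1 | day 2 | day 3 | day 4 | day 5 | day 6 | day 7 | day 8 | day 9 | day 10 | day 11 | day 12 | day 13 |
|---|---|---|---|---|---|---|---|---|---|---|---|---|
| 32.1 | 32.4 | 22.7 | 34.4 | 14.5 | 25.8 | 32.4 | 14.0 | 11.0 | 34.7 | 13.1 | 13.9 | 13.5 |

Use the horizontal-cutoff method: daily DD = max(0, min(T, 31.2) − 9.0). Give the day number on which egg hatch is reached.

day 4

Daily DD above 9.0 °C (capped at 22.2): 22.2, 22.2, 13.7, 22.2, 5.5, 16.8, 22.2, 5.0, 2.0, 22.2, 4.1, 4.9, 4.5.
Cumulative: 22.2, 44.4, 58.1, 80.3, 85.8, 102.6, 124.8, 129.8, 131.8, 154.0, 158.1, 163.0, 167.5.
The total first reaches 77 DD on day 4.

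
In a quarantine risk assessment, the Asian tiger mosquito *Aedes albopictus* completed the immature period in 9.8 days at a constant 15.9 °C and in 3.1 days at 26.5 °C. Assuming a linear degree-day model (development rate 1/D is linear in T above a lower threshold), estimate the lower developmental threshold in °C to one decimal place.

11.0 °C

Under the model K = D·(T − T_b), so D₁·(T₁ − T_b) = D₂·(T₂ − T_b).
9.8·(15.9 − T_b) = 3.1·(26.5 − T_b)
T_b = (9.8·15.9 − 3.1·26.5) / (9.8 − 3.1) = 73.67 / 6.7 = 10.996 °C ≈ 11.0 °C.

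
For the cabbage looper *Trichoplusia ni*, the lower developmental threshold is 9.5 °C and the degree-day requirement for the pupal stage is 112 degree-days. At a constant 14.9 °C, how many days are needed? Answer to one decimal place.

Daily accumulation = 14.9 − 9.5 = 5.4 DD/day.
Duration = 112 / 5.4 = 20.741 ≈ 20.7 days.

20.7 days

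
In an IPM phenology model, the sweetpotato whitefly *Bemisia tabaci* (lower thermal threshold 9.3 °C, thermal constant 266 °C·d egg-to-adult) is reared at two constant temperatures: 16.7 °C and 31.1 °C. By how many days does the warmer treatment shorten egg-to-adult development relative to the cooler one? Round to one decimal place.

23.7 days

At 16.7 °C: 266 / (16.7 − 9.3) = 266 / 7.4 = 35.946 d.
At 31.1 °C: 266 / (31.1 − 9.3) = 266 / 21.8 = 12.202 d.
Difference = |35.946 − 12.202| = 23.744 ≈ 23.7 days.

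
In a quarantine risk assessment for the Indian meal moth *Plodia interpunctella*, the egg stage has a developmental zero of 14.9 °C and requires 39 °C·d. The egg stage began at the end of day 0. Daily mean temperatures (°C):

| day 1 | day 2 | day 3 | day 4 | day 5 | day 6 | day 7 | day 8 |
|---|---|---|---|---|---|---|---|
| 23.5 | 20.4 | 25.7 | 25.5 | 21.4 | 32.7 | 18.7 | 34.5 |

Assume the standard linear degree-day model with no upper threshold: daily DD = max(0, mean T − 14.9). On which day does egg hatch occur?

day 5

Daily DD above 14.9 °C: 8.6, 5.5, 10.8, 10.6, 6.5, 17.8, 3.8, 19.6.
Cumulative: 8.6, 14.1, 24.9, 35.5, 42.0, 59.8, 63.6, 83.2.
The total first reaches 39 DD on day 5.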